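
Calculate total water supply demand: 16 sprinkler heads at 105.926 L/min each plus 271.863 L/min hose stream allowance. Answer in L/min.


Sprinkler demand = 16 * 105.926 = 1694.816 L/min
Total = 1694.816 + 271.863 = 1966.679 L/min

1966.679 L/min


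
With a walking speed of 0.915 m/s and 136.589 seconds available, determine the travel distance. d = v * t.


d = 0.915 * 136.589 = 124.98 m

124.98 m


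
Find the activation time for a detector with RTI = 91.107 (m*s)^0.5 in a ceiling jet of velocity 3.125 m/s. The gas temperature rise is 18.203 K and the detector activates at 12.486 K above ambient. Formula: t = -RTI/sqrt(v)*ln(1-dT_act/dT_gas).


dT_act/dT_gas = 0.68593
ln(1 - 0.68593) = -1.1581
t = -91.107 / sqrt(3.125) * -1.1581 = 59.688 s

59.688 s


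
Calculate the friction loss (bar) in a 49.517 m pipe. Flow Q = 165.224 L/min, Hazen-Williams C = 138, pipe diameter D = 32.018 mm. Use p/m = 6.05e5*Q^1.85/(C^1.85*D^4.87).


Q^1.85 = 12689
C^1.85 = 9094.4
D^4.87 = 2.1442e+07
p/m = 0.039368 bar/m
p_total = 0.039368 * 49.517 = 1.9494 bar

1.9494 bar


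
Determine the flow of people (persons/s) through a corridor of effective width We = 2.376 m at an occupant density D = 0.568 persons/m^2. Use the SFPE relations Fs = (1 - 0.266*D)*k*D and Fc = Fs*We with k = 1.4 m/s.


1 - 0.266*D = 1 - 0.266*0.568 = 0.84891
Fs = 0.84891 * 1.4 * 0.568 = 0.67505 persons/(s*m)
Fc = 0.67505 * 2.376 = 1.6039 persons/s

1.6039 persons/s


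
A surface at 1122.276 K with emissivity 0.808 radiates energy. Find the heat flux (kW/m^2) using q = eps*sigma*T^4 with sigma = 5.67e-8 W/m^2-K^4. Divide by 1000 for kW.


T^4 = 1.5863e+12
q = 0.808 * 5.67e-8 * 1.5863e+12 / 1000 = 72.676 kW/m^2

72.676 kW/m^2


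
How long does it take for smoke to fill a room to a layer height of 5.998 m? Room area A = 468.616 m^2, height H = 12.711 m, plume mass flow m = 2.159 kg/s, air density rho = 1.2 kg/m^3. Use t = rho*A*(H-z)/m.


H - z = 6.713 m
t = 1.2 * 468.616 * 6.713 / 2.159 = 1748.5 s

1748.5 s


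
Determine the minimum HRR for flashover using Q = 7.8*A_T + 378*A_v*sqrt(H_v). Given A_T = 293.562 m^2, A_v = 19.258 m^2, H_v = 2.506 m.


7.8*A_T = 2289.8
sqrt(H_v) = 1.5830
378*A_v*sqrt(H_v) = 11524
Q = 2289.8 + 11524 = 13814 kW

13814 kW


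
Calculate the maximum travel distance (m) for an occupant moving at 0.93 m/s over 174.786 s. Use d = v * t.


d = 0.93 * 174.786 = 162.55 m

162.55 m


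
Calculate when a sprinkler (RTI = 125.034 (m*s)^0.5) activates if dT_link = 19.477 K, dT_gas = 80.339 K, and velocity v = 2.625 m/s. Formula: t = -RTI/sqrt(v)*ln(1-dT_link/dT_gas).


dT_link/dT_gas = 0.24244
ln(1 - 0.24244) = -0.27765
t = -125.034 / sqrt(2.625) * -0.27765 = 21.427 s

21.427 s


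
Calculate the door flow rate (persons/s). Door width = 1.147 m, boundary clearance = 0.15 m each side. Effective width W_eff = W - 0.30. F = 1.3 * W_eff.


W_eff = 1.147 - 0.30 = 0.847 m
F = 1.3 * 0.847 = 1.1011 persons/s

1.1011 persons/s


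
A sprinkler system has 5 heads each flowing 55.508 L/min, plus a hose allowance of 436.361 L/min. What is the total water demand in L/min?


Sprinkler demand = 5 * 55.508 = 277.54 L/min
Total = 277.54 + 436.361 = 713.901 L/min

713.901 L/min


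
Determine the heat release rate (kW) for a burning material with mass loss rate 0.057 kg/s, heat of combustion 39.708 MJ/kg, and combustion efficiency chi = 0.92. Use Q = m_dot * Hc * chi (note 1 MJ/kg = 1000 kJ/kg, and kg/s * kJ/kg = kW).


Hc = 39.708 MJ/kg = 39.708 * 1000 kJ/kg = 39708 kJ/kg
Q = 0.057 kg/s * 39708 kJ/kg * 0.92 = 2082.3 kW

2082.3 kW


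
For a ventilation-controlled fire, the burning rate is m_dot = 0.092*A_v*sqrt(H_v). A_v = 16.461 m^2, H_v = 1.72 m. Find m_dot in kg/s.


sqrt(H_v) = 1.3115
m_dot = 0.092 * 16.461 * 1.3115 = 1.9861 kg/s

1.9861 kg/s


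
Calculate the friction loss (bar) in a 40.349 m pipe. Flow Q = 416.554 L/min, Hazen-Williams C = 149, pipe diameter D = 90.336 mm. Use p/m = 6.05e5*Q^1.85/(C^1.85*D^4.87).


Q^1.85 = 70209
C^1.85 = 10481
D^4.87 = 3.3500e+09
p/m = 0.0012098 bar/m
p_total = 0.0012098 * 40.349 = 0.048814 bar

0.048814 bar


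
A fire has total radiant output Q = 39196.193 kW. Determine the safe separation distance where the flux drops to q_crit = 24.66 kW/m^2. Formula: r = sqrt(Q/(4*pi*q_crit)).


4*pi*q_crit = 309.89
Q/(4*pi*q_crit) = 126.49
r = sqrt(126.49) = 11.247 m

11.247 m


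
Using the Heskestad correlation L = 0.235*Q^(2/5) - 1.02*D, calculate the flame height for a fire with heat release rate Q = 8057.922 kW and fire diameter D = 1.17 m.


Q^(2/5) = 36.517
0.235 * Q^(2/5) = 8.5814
1.02 * D = 1.1934
L = 7.3880 m

7.3880 m


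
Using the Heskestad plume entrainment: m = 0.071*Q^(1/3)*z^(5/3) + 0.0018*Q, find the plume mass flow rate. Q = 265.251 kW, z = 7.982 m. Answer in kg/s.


Q^(1/3) = 6.4252
z^(5/3) = 31.880
First term = 0.071 * 6.4252 * 31.880 = 14.543
Second term = 0.0018 * 265.251 = 0.47745
m = 15.021 kg/s

15.021 kg/s


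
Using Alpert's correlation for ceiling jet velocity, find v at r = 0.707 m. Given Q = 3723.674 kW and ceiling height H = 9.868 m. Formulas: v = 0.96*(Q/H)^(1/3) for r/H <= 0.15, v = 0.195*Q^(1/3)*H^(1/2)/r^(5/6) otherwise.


r/H = 0.707 / 9.868 = 0.071646
r/H <= 0.15, so v = 0.96*(Q/H)^(1/3)
Q/H = 377.35
(Q/H)^(1/3) = 7.2263
v = 0.96 * 7.2263 = 6.9372 m/s

6.9372 m/s


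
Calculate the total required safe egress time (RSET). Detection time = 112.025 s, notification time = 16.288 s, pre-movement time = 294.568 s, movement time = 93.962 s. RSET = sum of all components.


Total = 112.025 + 16.288 + 294.568 + 93.962 = 516.843 s

516.843 s


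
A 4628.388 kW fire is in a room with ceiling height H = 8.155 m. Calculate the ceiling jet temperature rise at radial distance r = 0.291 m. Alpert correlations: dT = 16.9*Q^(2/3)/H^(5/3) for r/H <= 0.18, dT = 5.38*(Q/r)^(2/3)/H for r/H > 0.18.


r/H = 0.291 / 8.155 = 0.035684
r/H <= 0.18, so dT = 16.9*Q^(2/3)/H^(5/3)
Q^(2/3) = 277.73
H^(5/3) = 33.040
dT = 16.9 * 277.73 / 33.040 = 142.06 K

142.06 K


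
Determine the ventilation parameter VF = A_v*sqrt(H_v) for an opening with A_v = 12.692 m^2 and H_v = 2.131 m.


sqrt(H_v) = 1.4598
VF = 12.692 * 1.4598 = 18.528 m^(5/2)

18.528 m^(5/2)


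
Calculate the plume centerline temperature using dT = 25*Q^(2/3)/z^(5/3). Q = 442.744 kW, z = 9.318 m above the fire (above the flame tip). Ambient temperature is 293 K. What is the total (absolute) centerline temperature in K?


Q^(2/3) = 58.090
z^(5/3) = 41.261
dT = 25 * 58.090 / 41.261 = 35.197 K
T = 293 + 35.197 = 328.20 K

328.20 K


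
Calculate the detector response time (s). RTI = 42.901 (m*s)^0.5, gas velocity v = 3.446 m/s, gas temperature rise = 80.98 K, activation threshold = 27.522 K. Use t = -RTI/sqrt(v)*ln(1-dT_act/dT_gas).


dT_act/dT_gas = 0.33986
ln(1 - 0.33986) = -0.41531
t = -42.901 / sqrt(3.446) * -0.41531 = 9.5979 s

9.5979 s


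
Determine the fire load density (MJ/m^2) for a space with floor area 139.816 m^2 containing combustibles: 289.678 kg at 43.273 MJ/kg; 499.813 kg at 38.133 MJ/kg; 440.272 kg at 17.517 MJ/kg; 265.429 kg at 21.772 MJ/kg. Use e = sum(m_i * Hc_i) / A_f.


Total energy = 289.678*43.273 + 499.813*38.133 + 440.272*17.517 + 265.429*21.772
= 12535.24 + 19059.37 + 7712.245 + 5778.920
= 45085.77 MJ
e = 45085.77 / 139.816 = 322.47 MJ/m^2

322.47 MJ/m^2


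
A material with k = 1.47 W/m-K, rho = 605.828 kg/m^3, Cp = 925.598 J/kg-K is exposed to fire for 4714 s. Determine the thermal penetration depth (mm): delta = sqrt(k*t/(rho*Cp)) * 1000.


alpha = 1.47 / (605.828 * 925.598) = 2.6215e-06 m^2/s
alpha * t = 0.012358
delta = sqrt(0.012358) * 1000 = 111.16 mm

111.16 mm


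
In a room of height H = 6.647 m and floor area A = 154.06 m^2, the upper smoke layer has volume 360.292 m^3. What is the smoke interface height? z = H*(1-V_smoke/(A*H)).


V/(A*H) = 0.35184
1 - 0.35184 = 0.64816
z = 6.647 * 0.64816 = 4.3084 m

4.3084 m


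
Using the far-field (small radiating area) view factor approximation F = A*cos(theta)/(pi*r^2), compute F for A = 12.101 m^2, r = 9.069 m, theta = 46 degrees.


cos(46 deg) = 0.69466
pi*r^2 = 258.39
F = 12.101 * 0.69466 / 258.39 = 0.032533

0.032533


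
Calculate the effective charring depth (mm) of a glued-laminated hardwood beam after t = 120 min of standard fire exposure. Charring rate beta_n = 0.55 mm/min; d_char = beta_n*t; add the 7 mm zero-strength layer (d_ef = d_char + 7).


d_char = 0.55 * 120 = 66 mm
d_ef = 66 + 1.0*7 = 73 mm

73 mm


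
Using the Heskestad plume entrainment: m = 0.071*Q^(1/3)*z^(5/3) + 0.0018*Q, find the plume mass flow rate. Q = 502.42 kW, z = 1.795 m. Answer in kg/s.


Q^(1/3) = 7.9498
z^(5/3) = 2.6512
First term = 0.071 * 7.9498 * 2.6512 = 1.4964
Second term = 0.0018 * 502.42 = 0.90436
m = 2.4008 kg/s

2.4008 kg/s


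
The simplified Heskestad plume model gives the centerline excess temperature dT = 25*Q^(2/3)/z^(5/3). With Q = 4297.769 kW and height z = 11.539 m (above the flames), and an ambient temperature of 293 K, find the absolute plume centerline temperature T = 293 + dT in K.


Q^(2/3) = 264.34
z^(5/3) = 58.922
dT = 25 * 264.34 / 58.922 = 112.16 K
T = 293 + 112.16 = 405.16 K

405.16 K


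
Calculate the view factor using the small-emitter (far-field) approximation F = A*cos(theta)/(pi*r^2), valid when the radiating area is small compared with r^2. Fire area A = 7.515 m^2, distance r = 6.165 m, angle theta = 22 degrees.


cos(22 deg) = 0.92718
pi*r^2 = 119.40
F = 7.515 * 0.92718 / 119.40 = 0.058355

0.058355


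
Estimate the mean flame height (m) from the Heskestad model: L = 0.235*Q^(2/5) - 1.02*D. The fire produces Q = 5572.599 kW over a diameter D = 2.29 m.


Q^(2/5) = 31.508
0.235 * Q^(2/5) = 7.4044
1.02 * D = 2.3358
L = 5.0686 m

5.0686 m


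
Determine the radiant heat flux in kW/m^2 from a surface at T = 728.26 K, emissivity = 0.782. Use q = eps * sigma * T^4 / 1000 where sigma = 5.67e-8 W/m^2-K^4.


T^4 = 2.8128e+11
q = 0.782 * 5.67e-8 * 2.8128e+11 / 1000 = 12.472 kW/m^2

12.472 kW/m^2


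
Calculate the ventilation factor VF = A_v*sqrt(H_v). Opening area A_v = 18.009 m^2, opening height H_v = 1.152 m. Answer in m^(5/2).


sqrt(H_v) = 1.0733
VF = 18.009 * 1.0733 = 19.329 m^(5/2)

19.329 m^(5/2)


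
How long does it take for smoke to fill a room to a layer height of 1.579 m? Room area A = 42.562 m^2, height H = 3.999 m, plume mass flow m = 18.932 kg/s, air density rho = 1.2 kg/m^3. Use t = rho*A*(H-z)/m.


H - z = 2.42 m
t = 1.2 * 42.562 * 2.42 / 18.932 = 6.5286 s

6.5286 s


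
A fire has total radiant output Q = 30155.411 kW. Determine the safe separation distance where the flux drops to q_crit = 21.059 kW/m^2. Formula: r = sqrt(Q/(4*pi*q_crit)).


4*pi*q_crit = 264.64
Q/(4*pi*q_crit) = 113.95
r = sqrt(113.95) = 10.675 m

10.675 m


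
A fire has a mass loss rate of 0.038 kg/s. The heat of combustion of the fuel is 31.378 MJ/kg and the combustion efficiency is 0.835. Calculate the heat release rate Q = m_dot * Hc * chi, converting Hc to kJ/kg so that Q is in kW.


Hc = 31.378 MJ/kg = 31.378 * 1000 kJ/kg = 31378 kJ/kg
Q = 0.038 kg/s * 31378 kJ/kg * 0.835 = 995.62 kW

995.62 kW


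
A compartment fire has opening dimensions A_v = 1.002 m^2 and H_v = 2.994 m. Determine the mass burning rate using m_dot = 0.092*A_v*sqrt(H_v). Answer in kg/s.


sqrt(H_v) = 1.7303
m_dot = 0.092 * 1.002 * 1.7303 = 0.15951 kg/s

0.15951 kg/s


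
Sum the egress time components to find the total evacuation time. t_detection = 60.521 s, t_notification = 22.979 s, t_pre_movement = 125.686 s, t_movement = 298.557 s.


Total = 60.521 + 22.979 + 125.686 + 298.557 = 507.743 s

507.743 s


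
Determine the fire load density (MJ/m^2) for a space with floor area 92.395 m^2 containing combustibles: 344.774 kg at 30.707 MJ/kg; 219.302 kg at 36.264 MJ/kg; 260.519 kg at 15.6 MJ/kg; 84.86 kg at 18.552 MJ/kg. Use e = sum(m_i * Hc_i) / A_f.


Total energy = 344.774*30.707 + 219.302*36.264 + 260.519*15.6 + 84.86*18.552
= 10586.98 + 7952.768 + 4064.096 + 1574.323
= 24178.16 MJ
e = 24178.16 / 92.395 = 261.68 MJ/m^2

261.68 MJ/m^2


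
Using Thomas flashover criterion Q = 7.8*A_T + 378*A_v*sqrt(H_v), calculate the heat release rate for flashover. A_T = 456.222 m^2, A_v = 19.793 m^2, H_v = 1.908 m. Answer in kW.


7.8*A_T = 3558.5
sqrt(H_v) = 1.3813
378*A_v*sqrt(H_v) = 10335
Q = 3558.5 + 10335 = 13893 kW

13893 kW


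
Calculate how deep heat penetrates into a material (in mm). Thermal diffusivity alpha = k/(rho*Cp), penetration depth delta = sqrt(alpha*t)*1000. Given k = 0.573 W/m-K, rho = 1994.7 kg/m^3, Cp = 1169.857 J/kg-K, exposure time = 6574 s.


alpha = 0.573 / (1994.7 * 1169.857) = 2.4555e-07 m^2/s
alpha * t = 0.0016143
delta = sqrt(0.0016143) * 1000 = 40.178 mm

40.178 mm


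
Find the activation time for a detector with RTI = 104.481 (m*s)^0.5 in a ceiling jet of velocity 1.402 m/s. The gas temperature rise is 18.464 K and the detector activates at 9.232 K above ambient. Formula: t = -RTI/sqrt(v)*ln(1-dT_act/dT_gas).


dT_act/dT_gas = 0.5
ln(1 - 0.5) = -0.69315
t = -104.481 / sqrt(1.402) * -0.69315 = 61.163 s

61.163 s


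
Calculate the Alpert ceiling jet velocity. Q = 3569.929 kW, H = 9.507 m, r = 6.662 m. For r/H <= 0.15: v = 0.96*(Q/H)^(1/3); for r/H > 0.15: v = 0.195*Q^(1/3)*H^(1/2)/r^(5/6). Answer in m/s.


r/H = 6.662 / 9.507 = 0.70075
r/H > 0.15, so v = 0.195*Q^(1/3)*H^(1/2)/r^(5/6)
Q^(1/3) = 15.283
H^(1/2) = 3.0833
r^(5/6) = 4.8567
v = 0.195 * 15.283 * 3.0833 / 4.8567 = 1.8921 m/s

1.8921 m/s


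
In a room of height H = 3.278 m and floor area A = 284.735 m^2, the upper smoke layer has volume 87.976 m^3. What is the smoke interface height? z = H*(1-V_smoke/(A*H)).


V/(A*H) = 0.094257
1 - 0.094257 = 0.90574
z = 3.278 * 0.90574 = 2.9690 m

2.9690 m


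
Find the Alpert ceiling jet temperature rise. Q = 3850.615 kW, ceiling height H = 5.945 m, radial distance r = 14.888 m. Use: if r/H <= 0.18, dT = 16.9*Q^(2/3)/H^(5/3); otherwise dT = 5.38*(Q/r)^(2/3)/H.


r/H = 14.888 / 5.945 = 2.5043
r/H > 0.18, so dT = 5.38*(Q/r)^(2/3)/H
Q/r = 258.64
(Q/r)^(2/3) = 40.594
dT = 5.38 * 40.594 / 5.945 = 36.736 K

36.736 K


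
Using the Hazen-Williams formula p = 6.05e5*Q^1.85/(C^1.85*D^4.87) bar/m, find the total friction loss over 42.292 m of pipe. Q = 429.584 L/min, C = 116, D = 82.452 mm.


Q^1.85 = 74326
C^1.85 = 6595.5
D^4.87 = 2.1473e+09
p/m = 0.0031750 bar/m
p_total = 0.0031750 * 42.292 = 0.13428 bar

0.13428 bar


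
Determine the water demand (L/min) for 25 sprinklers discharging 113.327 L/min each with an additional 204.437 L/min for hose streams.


Sprinkler demand = 25 * 113.327 = 2833.175 L/min
Total = 2833.175 + 204.437 = 3037.612 L/min

3037.612 L/min


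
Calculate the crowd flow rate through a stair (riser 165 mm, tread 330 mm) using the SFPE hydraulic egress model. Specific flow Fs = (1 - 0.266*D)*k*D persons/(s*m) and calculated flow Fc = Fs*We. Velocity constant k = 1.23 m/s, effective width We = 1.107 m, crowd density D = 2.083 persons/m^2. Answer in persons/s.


1 - 0.266*D = 1 - 0.266*2.083 = 0.44592
Fs = 0.44592 * 1.23 * 2.083 = 1.1425 persons/(s*m)
Fc = 1.1425 * 1.107 = 1.2647 persons/s

1.2647 persons/s


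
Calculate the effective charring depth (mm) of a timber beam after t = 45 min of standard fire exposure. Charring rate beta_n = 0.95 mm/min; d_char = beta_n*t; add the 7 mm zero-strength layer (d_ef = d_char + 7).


d_char = 0.95 * 45 = 42.75 mm
d_ef = 42.75 + 1.0*7 = 49.75 mm

49.75 mm


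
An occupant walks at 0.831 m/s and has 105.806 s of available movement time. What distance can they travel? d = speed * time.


d = 0.831 * 105.806 = 87.925 m

87.925 m


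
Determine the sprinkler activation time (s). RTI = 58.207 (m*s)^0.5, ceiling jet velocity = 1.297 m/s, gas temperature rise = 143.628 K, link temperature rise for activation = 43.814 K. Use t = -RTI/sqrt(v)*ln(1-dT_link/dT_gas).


dT_link/dT_gas = 0.30505
ln(1 - 0.30505) = -0.36392
t = -58.207 / sqrt(1.297) * -0.36392 = 18.600 s

18.600 s


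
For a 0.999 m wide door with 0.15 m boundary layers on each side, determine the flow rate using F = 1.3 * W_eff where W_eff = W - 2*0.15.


W_eff = 0.999 - 0.30 = 0.699 m
F = 1.3 * 0.699 = 0.90870 persons/s

0.90870 persons/s


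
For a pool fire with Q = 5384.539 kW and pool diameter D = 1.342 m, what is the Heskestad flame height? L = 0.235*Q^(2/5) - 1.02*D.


Q^(2/5) = 31.078
0.235 * Q^(2/5) = 7.3034
1.02 * D = 1.3688
L = 5.9346 m

5.9346 m


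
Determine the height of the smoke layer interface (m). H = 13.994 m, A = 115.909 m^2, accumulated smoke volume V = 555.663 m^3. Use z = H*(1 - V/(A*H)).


V/(A*H) = 0.34257
1 - 0.34257 = 0.65743
z = 13.994 * 0.65743 = 9.2000 m

9.2000 m


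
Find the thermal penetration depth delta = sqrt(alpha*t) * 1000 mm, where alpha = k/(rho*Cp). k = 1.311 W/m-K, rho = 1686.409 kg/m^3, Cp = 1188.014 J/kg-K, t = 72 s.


alpha = 1.311 / (1686.409 * 1188.014) = 6.5436e-07 m^2/s
alpha * t = 4.7114e-05
delta = sqrt(4.7114e-05) * 1000 = 6.8640 mm

6.8640 mm


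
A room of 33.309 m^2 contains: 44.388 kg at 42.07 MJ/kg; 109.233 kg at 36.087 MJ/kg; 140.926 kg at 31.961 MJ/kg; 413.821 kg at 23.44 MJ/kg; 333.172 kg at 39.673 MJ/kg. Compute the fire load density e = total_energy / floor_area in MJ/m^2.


Total energy = 44.388*42.07 + 109.233*36.087 + 140.926*31.961 + 413.821*23.44 + 333.172*39.673
= 1867.403 + 3941.891 + 4504.136 + 9699.964 + 13217.93
= 33231.33 MJ
e = 33231.33 / 33.309 = 997.67 MJ/m^2

997.67 MJ/m^2


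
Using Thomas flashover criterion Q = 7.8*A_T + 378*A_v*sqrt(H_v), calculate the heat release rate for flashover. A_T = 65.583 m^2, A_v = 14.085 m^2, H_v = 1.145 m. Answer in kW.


7.8*A_T = 511.55
sqrt(H_v) = 1.0700
378*A_v*sqrt(H_v) = 5697.1
Q = 511.55 + 5697.1 = 6208.6 kW

6208.6 kW


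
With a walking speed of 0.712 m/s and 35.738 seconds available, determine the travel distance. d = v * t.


d = 0.712 * 35.738 = 25.445 m

25.445 m


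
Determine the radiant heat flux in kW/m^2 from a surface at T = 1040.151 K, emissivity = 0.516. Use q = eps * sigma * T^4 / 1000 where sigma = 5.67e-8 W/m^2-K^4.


T^4 = 1.1705e+12
q = 0.516 * 5.67e-8 * 1.1705e+12 / 1000 = 34.247 kW/m^2

34.247 kW/m^2


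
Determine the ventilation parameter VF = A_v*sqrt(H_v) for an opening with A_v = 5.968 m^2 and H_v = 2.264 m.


sqrt(H_v) = 1.5047
VF = 5.968 * 1.5047 = 8.9798 m^(5/2)

8.9798 m^(5/2)


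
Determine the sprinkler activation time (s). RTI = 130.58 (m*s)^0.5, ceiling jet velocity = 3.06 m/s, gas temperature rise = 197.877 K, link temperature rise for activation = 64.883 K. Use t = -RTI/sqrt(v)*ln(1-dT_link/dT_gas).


dT_link/dT_gas = 0.32790
ln(1 - 0.32790) = -0.39734
t = -130.58 / sqrt(3.06) * -0.39734 = 29.661 s

29.661 s


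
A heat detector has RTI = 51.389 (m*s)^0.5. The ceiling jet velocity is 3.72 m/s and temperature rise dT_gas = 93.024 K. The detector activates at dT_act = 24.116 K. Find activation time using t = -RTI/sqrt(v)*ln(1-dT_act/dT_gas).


dT_act/dT_gas = 0.25924
ln(1 - 0.25924) = -0.30009
t = -51.389 / sqrt(3.72) * -0.30009 = 7.9955 s

7.9955 s


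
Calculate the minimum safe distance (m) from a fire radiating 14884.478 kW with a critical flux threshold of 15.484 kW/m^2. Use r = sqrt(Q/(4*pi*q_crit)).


4*pi*q_crit = 194.58
Q/(4*pi*q_crit) = 76.496
r = sqrt(76.496) = 8.7462 m

8.7462 m


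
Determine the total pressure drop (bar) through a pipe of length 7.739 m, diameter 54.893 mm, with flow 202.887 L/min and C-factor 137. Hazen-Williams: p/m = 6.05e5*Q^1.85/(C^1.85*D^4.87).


Q^1.85 = 18553
C^1.85 = 8972.9
D^4.87 = 2.9611e+08
p/m = 0.0042247 bar/m
p_total = 0.0042247 * 7.739 = 0.032695 bar

0.032695 bar


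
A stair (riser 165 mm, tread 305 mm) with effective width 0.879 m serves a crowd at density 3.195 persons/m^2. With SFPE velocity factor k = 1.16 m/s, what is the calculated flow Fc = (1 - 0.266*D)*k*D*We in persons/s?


1 - 0.266*D = 1 - 0.266*3.195 = 0.15013
Fs = 0.15013 * 1.16 * 3.195 = 0.55641 persons/(s*m)
Fc = 0.55641 * 0.879 = 0.48909 persons/s

0.48909 persons/s


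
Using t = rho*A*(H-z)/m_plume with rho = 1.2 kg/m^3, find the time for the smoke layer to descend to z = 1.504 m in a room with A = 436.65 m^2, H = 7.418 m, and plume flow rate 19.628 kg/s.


H - z = 5.914 m
t = 1.2 * 436.65 * 5.914 / 19.628 = 157.88 s

157.88 s


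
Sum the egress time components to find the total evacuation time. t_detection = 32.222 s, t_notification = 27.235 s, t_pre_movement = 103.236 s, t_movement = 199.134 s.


Total = 32.222 + 27.235 + 103.236 + 199.134 = 361.827 s

361.827 s


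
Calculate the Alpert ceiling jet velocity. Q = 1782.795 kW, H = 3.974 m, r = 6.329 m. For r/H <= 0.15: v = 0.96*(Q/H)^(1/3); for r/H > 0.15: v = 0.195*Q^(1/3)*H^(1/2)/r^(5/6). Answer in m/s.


r/H = 6.329 / 3.974 = 1.5926
r/H > 0.15, so v = 0.195*Q^(1/3)*H^(1/2)/r^(5/6)
Q^(1/3) = 12.126
H^(1/2) = 1.9935
r^(5/6) = 4.6535
v = 0.195 * 12.126 * 1.9935 / 4.6535 = 1.0129 m/s

1.0129 m/s


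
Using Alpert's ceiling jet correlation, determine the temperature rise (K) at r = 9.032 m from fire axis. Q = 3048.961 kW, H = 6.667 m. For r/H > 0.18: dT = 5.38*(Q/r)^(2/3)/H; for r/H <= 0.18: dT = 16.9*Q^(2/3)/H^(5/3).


r/H = 9.032 / 6.667 = 1.3547
r/H > 0.18, so dT = 5.38*(Q/r)^(2/3)/H
Q/r = 337.57
(Q/r)^(2/3) = 48.482
dT = 5.38 * 48.482 / 6.667 = 39.123 K

39.123 K


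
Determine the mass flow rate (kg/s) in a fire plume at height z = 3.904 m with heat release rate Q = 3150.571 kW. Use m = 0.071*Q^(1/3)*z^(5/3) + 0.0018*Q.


Q^(1/3) = 14.660
z^(5/3) = 9.6794
First term = 0.071 * 14.660 * 9.6794 = 10.075
Second term = 0.0018 * 3150.571 = 5.6710
m = 15.746 kg/s

15.746 kg/s


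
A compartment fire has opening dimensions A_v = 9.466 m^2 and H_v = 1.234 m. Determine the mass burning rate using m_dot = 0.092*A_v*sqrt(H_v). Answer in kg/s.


sqrt(H_v) = 1.1109
m_dot = 0.092 * 9.466 * 1.1109 = 0.96741 kg/s

0.96741 kg/s


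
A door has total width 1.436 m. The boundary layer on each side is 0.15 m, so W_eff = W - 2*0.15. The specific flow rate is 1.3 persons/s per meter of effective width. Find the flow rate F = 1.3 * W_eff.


W_eff = 1.436 - 0.30 = 1.136 m
F = 1.3 * 1.136 = 1.4768 persons/s

1.4768 persons/s


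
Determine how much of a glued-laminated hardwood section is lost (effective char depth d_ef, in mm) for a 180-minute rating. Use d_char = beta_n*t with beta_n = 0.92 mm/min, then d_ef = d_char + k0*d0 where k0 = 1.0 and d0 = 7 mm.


d_char = 0.92 * 180 = 165.6 mm
d_ef = 165.6 + 1.0*7 = 172.6 mm

172.6 mm


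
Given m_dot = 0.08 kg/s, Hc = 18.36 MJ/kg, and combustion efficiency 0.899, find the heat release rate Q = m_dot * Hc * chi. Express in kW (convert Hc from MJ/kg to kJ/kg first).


Hc = 18.36 MJ/kg = 18.36 * 1000 kJ/kg = 18360 kJ/kg
Q = 0.08 kg/s * 18360 kJ/kg * 0.899 = 1320.5 kW

1320.5 kW


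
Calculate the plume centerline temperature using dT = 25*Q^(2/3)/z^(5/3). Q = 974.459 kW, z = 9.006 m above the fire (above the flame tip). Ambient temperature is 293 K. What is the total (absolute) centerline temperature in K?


Q^(2/3) = 98.290
z^(5/3) = 38.984
dT = 25 * 98.290 / 38.984 = 63.032 K
T = 293 + 63.032 = 356.03 K

356.03 K


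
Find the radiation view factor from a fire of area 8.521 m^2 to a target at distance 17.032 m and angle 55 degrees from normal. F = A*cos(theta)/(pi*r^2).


cos(55 deg) = 0.57358
pi*r^2 = 911.34
F = 8.521 * 0.57358 / 911.34 = 0.0053629

0.0053629


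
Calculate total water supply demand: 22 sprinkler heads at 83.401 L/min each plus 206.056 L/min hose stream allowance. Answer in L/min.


Sprinkler demand = 22 * 83.401 = 1834.822 L/min
Total = 1834.822 + 206.056 = 2040.878 L/min

2040.878 L/min


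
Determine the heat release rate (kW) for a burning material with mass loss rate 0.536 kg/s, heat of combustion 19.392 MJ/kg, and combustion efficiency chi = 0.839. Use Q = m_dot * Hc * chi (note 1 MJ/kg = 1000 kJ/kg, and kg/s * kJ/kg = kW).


Hc = 19.392 MJ/kg = 19.392 * 1000 kJ/kg = 19392 kJ/kg
Q = 0.536 kg/s * 19392 kJ/kg * 0.839 = 8720.7 kW

8720.7 kW


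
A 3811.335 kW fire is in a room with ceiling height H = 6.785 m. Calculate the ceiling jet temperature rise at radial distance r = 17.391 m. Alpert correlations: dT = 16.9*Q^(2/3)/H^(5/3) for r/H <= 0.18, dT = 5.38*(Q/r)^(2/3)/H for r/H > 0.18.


r/H = 17.391 / 6.785 = 2.5632
r/H > 0.18, so dT = 5.38*(Q/r)^(2/3)/H
Q/r = 219.16
(Q/r)^(2/3) = 36.350
dT = 5.38 * 36.350 / 6.785 = 28.823 K

28.823 K


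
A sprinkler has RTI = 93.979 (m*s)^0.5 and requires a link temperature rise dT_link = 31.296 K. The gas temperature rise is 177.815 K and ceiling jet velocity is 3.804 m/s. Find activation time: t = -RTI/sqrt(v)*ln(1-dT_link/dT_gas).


dT_link/dT_gas = 0.17600
ln(1 - 0.17600) = -0.19359
t = -93.979 / sqrt(3.804) * -0.19359 = 9.3280 s

9.3280 s


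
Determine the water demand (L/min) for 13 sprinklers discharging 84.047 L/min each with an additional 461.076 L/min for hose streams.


Sprinkler demand = 13 * 84.047 = 1092.611 L/min
Total = 1092.611 + 461.076 = 1553.687 L/min

1553.687 L/min


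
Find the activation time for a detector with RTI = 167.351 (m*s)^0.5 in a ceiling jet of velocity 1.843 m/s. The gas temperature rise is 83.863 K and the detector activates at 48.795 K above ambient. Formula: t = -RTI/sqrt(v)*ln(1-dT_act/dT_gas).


dT_act/dT_gas = 0.58184
ln(1 - 0.58184) = -0.87190
t = -167.351 / sqrt(1.843) * -0.87190 = 107.48 s

107.48 s


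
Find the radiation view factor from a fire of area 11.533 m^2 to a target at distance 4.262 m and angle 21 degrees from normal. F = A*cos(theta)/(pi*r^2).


cos(21 deg) = 0.93358
pi*r^2 = 57.066
F = 11.533 * 0.93358 / 57.066 = 0.18868

0.18868


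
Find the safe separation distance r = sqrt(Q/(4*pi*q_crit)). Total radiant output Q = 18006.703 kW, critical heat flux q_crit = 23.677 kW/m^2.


4*pi*q_crit = 297.53
Q/(4*pi*q_crit) = 60.520
r = sqrt(60.520) = 7.7794 m

7.7794 m


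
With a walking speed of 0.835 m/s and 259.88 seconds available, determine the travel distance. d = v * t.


d = 0.835 * 259.88 = 217.00 m

217.00 m


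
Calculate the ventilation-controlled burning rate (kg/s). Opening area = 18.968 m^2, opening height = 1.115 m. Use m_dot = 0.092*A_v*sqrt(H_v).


sqrt(H_v) = 1.0559
m_dot = 0.092 * 18.968 * 1.0559 = 1.8427 kg/s

1.8427 kg/s


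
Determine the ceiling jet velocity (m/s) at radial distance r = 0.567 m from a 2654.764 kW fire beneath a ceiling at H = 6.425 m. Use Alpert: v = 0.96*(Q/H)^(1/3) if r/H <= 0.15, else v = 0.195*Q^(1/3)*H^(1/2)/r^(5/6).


r/H = 0.567 / 6.425 = 0.088249
r/H <= 0.15, so v = 0.96*(Q/H)^(1/3)
Q/H = 413.19
(Q/H)^(1/3) = 7.4482
v = 0.96 * 7.4482 = 7.1503 m/s

7.1503 m/s


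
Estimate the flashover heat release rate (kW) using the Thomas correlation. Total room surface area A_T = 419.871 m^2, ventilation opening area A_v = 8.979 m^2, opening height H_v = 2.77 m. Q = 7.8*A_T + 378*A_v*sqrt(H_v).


7.8*A_T = 3275.0
sqrt(H_v) = 1.6643
378*A_v*sqrt(H_v) = 5648.8
Q = 3275.0 + 5648.8 = 8923.8 kW

8923.8 kW


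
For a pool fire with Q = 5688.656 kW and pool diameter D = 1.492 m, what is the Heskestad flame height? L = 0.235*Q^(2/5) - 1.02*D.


Q^(2/5) = 31.769
0.235 * Q^(2/5) = 7.4657
1.02 * D = 1.5218
L = 5.9439 m

5.9439 m


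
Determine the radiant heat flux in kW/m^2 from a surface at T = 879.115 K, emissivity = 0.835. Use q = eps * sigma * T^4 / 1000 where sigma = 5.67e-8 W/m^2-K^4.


T^4 = 5.9729e+11
q = 0.835 * 5.67e-8 * 5.9729e+11 / 1000 = 28.278 kW/m^2

28.278 kW/m^2


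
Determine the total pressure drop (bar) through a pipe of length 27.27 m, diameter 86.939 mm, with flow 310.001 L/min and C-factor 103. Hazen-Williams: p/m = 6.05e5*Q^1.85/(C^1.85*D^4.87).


Q^1.85 = 40646
C^1.85 = 5293.6
D^4.87 = 2.7796e+09
p/m = 0.0016713 bar/m
p_total = 0.0016713 * 27.27 = 0.045576 bar

0.045576 bar


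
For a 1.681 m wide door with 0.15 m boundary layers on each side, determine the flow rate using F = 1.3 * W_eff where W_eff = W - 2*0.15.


W_eff = 1.681 - 0.30 = 1.381 m
F = 1.3 * 1.381 = 1.7953 persons/s

1.7953 persons/s


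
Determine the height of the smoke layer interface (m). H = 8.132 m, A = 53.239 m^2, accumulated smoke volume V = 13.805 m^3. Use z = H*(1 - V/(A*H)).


V/(A*H) = 0.031887
1 - 0.031887 = 0.96811
z = 8.132 * 0.96811 = 7.8727 m

7.8727 m


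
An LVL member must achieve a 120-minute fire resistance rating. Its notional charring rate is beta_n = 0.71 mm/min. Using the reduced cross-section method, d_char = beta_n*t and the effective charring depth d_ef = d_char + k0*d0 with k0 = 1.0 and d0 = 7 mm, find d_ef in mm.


d_char = 0.71 * 120 = 85.2 mm
d_ef = 85.2 + 1.0*7 = 92.2 mm

92.2 mm


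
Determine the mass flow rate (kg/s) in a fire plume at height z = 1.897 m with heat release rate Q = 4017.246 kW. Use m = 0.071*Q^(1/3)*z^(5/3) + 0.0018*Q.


Q^(1/3) = 15.897
z^(5/3) = 2.9070
First term = 0.071 * 15.897 * 2.9070 = 3.2811
Second term = 0.0018 * 4017.246 = 7.2310
m = 10.512 kg/s

10.512 kg/s


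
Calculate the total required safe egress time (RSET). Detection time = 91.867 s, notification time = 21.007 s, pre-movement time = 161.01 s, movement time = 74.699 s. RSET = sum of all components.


Total = 91.867 + 21.007 + 161.01 + 74.699 = 348.583 s

348.583 s


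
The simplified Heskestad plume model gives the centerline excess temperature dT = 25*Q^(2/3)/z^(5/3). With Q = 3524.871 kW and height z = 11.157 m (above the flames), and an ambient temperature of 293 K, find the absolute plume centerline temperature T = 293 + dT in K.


Q^(2/3) = 231.61
z^(5/3) = 55.707
dT = 25 * 231.61 / 55.707 = 103.94 K
T = 293 + 103.94 = 396.94 K

396.94 K


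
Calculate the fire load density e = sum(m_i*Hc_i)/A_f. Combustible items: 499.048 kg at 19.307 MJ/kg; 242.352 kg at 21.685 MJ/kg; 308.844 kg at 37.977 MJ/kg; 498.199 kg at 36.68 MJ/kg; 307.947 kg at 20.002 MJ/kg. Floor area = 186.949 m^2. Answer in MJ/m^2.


Total energy = 499.048*19.307 + 242.352*21.685 + 308.844*37.977 + 498.199*36.68 + 307.947*20.002
= 9635.120 + 5255.403 + 11728.97 + 18273.94 + 6159.556
= 51052.99 MJ
e = 51052.99 / 186.949 = 273.09 MJ/m^2

273.09 MJ/m^2


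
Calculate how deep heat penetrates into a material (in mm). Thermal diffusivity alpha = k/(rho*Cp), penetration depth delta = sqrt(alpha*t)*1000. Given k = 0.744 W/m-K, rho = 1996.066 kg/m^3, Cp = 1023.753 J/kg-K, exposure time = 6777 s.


alpha = 0.744 / (1996.066 * 1023.753) = 3.6409e-07 m^2/s
alpha * t = 0.0024674
delta = sqrt(0.0024674) * 1000 = 49.673 mm

49.673 mm


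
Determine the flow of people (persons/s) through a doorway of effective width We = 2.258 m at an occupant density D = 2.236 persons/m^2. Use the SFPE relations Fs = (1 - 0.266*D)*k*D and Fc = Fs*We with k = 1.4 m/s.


1 - 0.266*D = 1 - 0.266*2.236 = 0.40522
Fs = 0.40522 * 1.4 * 2.236 = 1.2685 persons/(s*m)
Fc = 1.2685 * 2.258 = 2.8643 persons/s

2.8643 persons/s


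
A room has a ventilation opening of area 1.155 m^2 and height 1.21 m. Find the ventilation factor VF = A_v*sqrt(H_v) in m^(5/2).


sqrt(H_v) = 1.1
VF = 1.155 * 1.1 = 1.2705 m^(5/2)

1.2705 m^(5/2)


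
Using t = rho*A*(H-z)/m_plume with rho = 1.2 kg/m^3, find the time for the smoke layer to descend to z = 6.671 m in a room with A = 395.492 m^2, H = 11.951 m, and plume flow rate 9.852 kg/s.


H - z = 5.28 m
t = 1.2 * 395.492 * 5.28 / 9.852 = 254.35 s

254.35 s


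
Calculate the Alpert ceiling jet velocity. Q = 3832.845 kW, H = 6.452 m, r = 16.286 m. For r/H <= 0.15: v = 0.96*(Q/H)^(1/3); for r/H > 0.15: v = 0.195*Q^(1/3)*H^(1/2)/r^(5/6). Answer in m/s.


r/H = 16.286 / 6.452 = 2.5242
r/H > 0.15, so v = 0.195*Q^(1/3)*H^(1/2)/r^(5/6)
Q^(1/3) = 15.650
H^(1/2) = 2.5401
r^(5/6) = 10.229
v = 0.195 * 15.650 * 2.5401 / 10.229 = 0.75778 m/s

0.75778 m/s


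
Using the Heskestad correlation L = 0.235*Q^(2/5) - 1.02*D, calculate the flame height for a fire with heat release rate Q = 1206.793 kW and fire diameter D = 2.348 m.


Q^(2/5) = 17.087
0.235 * Q^(2/5) = 4.0153
1.02 * D = 2.3950
L = 1.6204 m

1.6204 m


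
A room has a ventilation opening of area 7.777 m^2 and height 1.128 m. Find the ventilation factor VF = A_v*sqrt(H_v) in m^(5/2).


sqrt(H_v) = 1.0621
VF = 7.777 * 1.0621 = 8.2597 m^(5/2)

8.2597 m^(5/2)


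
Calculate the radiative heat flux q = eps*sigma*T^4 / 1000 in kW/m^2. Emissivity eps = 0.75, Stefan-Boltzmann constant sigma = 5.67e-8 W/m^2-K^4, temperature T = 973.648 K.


T^4 = 8.9869e+11
q = 0.75 * 5.67e-8 * 8.9869e+11 / 1000 = 38.217 kW/m^2

38.217 kW/m^2


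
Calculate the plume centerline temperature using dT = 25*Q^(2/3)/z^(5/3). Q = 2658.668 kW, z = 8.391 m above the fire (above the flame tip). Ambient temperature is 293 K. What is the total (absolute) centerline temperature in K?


Q^(2/3) = 191.92
z^(5/3) = 34.649
dT = 25 * 191.92 / 34.649 = 138.47 K
T = 293 + 138.47 = 431.47 K

431.47 K


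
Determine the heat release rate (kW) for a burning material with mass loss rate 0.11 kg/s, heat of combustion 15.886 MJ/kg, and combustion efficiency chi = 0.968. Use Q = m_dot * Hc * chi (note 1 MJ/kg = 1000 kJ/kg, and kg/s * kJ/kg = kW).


Hc = 15.886 MJ/kg = 15.886 * 1000 kJ/kg = 15886 kJ/kg
Q = 0.11 kg/s * 15886 kJ/kg * 0.968 = 1691.5 kW

1691.5 kW


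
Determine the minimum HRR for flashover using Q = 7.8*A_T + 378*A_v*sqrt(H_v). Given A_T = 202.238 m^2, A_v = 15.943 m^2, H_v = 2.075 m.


7.8*A_T = 1577.5
sqrt(H_v) = 1.4405
378*A_v*sqrt(H_v) = 8681.0
Q = 1577.5 + 8681.0 = 10258 kW

10258 kW


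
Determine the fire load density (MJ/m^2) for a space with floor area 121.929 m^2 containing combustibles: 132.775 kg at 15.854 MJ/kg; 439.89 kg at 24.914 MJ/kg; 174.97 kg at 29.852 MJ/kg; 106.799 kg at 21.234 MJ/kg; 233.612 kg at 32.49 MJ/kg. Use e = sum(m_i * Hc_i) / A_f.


Total energy = 132.775*15.854 + 439.89*24.914 + 174.97*29.852 + 106.799*21.234 + 233.612*32.49
= 2105.015 + 10959.42 + 5223.204 + 2267.770 + 7590.054
= 28145.46 MJ
e = 28145.46 / 121.929 = 230.83 MJ/m^2

230.83 MJ/m^2


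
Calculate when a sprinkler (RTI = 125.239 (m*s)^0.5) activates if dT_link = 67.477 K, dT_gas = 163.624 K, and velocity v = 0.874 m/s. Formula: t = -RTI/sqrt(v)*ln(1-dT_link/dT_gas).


dT_link/dT_gas = 0.41239
ln(1 - 0.41239) = -0.53169
t = -125.239 / sqrt(0.874) * -0.53169 = 71.227 s

71.227 s


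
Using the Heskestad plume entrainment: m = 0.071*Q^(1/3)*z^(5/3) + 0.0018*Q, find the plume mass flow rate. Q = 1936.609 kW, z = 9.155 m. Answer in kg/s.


Q^(1/3) = 12.465
z^(5/3) = 40.065
First term = 0.071 * 12.465 * 40.065 = 35.457
Second term = 0.0018 * 1936.609 = 3.4859
m = 38.943 kg/s

38.943 kg/s


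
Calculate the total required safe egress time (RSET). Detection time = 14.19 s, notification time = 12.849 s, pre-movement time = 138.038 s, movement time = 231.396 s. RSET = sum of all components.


Total = 14.19 + 12.849 + 138.038 + 231.396 = 396.473 s

396.473 s


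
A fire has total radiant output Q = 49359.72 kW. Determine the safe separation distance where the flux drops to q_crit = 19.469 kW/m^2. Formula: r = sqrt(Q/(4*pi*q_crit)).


4*pi*q_crit = 244.65
Q/(4*pi*q_crit) = 201.75
r = sqrt(201.75) = 14.204 m

14.204 m


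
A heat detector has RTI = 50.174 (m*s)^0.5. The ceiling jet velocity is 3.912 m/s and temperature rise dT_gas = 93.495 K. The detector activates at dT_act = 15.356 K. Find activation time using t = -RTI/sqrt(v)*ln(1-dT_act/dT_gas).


dT_act/dT_gas = 0.16424
ln(1 - 0.16424) = -0.17942
t = -50.174 / sqrt(3.912) * -0.17942 = 4.5514 s

4.5514 s


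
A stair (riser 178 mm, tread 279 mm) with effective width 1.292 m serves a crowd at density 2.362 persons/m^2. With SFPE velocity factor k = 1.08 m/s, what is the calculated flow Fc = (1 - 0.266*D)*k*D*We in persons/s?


1 - 0.266*D = 1 - 0.266*2.362 = 0.37171
Fs = 0.37171 * 1.08 * 2.362 = 0.94821 persons/(s*m)
Fc = 0.94821 * 1.292 = 1.2251 persons/s

1.2251 persons/s


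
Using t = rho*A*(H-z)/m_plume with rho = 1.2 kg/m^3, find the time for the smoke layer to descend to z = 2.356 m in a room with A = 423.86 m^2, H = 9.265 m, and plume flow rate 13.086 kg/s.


H - z = 6.909 m
t = 1.2 * 423.86 * 6.909 / 13.086 = 268.54 s

268.54 s


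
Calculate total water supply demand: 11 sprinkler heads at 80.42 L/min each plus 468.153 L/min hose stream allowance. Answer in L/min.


Sprinkler demand = 11 * 80.42 = 884.62 L/min
Total = 884.62 + 468.153 = 1352.773 L/min

1352.773 L/min


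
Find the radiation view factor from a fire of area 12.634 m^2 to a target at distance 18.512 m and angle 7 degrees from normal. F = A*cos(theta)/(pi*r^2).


cos(7 deg) = 0.99255
pi*r^2 = 1076.6
F = 12.634 * 0.99255 / 1076.6 = 0.011648

0.011648


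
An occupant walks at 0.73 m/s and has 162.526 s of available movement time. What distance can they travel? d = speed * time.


d = 0.73 * 162.526 = 118.64 m

118.64 m


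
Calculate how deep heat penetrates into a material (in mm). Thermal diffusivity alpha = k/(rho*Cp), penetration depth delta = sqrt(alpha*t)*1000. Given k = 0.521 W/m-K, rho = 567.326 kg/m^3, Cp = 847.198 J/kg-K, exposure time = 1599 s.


alpha = 0.521 / (567.326 * 847.198) = 1.0840e-06 m^2/s
alpha * t = 0.0017333
delta = sqrt(0.0017333) * 1000 = 41.633 mm

41.633 mm


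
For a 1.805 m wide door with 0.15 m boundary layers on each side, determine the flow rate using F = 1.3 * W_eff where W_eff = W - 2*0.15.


W_eff = 1.805 - 0.30 = 1.505 m
F = 1.3 * 1.505 = 1.9565 persons/s

1.9565 persons/s


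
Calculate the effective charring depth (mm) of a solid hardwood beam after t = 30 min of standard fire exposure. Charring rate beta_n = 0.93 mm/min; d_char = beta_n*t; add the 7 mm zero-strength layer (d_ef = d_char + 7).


d_char = 0.93 * 30 = 27.9 mm
d_ef = 27.9 + 1.0*7 = 34.9 mm

34.9 mm


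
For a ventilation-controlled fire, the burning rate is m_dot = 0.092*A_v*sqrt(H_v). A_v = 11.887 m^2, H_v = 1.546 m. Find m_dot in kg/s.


sqrt(H_v) = 1.2434
m_dot = 0.092 * 11.887 * 1.2434 = 1.3598 kg/s

1.3598 kg/s


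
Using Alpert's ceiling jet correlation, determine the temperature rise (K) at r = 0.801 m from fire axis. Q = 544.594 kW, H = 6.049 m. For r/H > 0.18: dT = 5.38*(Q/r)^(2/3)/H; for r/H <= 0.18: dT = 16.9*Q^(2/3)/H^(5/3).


r/H = 0.801 / 6.049 = 0.13242
r/H <= 0.18, so dT = 16.9*Q^(2/3)/H^(5/3)
Q^(2/3) = 66.688
H^(5/3) = 20.082
dT = 16.9 * 66.688 / 20.082 = 56.122 K

56.122 K


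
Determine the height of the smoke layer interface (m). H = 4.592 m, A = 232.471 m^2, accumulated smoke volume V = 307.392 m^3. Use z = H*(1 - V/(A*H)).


V/(A*H) = 0.28795
1 - 0.28795 = 0.71205
z = 4.592 * 0.71205 = 3.2697 m

3.2697 m


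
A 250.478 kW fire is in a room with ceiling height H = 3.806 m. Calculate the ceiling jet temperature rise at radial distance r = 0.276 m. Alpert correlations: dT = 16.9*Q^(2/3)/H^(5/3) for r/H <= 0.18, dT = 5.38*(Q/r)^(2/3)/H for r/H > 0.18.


r/H = 0.276 / 3.806 = 0.072517
r/H <= 0.18, so dT = 16.9*Q^(2/3)/H^(5/3)
Q^(2/3) = 39.736
H^(5/3) = 9.2779
dT = 16.9 * 39.736 / 9.2779 = 72.380 K

72.380 K


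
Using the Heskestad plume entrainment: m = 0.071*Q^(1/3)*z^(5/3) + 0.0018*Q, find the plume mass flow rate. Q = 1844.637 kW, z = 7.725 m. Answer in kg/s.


Q^(1/3) = 12.264
z^(5/3) = 30.188
First term = 0.071 * 12.264 * 30.188 = 26.286
Second term = 0.0018 * 1844.637 = 3.3203
m = 29.606 kg/s

29.606 kg/s


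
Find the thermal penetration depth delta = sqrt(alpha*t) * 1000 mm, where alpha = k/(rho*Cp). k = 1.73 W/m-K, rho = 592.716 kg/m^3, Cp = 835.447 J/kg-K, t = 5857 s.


alpha = 1.73 / (592.716 * 835.447) = 3.4937e-06 m^2/s
alpha * t = 0.020462
delta = sqrt(0.020462) * 1000 = 143.05 mm

143.05 mm


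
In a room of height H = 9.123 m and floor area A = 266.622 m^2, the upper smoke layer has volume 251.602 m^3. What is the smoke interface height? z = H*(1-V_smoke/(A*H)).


V/(A*H) = 0.10344
1 - 0.10344 = 0.89656
z = 9.123 * 0.89656 = 8.1793 m

8.1793 m
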